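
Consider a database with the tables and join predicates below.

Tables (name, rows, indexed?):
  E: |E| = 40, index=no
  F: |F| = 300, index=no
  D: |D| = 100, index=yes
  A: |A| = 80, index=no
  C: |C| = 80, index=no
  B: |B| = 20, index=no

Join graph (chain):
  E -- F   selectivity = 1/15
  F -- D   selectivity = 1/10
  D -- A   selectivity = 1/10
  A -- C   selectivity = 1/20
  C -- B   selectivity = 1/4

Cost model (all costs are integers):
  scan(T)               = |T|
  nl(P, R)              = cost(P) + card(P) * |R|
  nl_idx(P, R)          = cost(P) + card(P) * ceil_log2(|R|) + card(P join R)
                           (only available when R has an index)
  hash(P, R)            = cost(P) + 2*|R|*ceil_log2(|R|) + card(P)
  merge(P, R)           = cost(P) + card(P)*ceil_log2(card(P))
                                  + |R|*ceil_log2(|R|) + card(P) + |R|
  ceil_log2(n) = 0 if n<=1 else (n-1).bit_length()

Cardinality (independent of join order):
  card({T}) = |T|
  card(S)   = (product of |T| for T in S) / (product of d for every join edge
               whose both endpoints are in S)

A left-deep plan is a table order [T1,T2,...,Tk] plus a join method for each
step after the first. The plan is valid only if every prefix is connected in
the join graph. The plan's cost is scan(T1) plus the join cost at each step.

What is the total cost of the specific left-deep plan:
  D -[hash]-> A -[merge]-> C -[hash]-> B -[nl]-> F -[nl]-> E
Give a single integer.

24014160

step 1: scan D: cost=100, card=100
step 2: join A via hash
    card(P join A) = 100*80/(10) = 800
    cost = 100 + 2*80*7 + 100 = 1320
step 3: join C via merge
    card(P join C) = 800*80/(20) = 3200
    cost = 1320 + 800*10 + 80*7 + 800 + 80 = 10760
step 4: join B via hash
    card(P join B) = 3200*20/(4) = 16000
    cost = 10760 + 2*20*5 + 3200 = 14160
step 5: join F via nl
    card(P join F) = 16000*300/(10) = 480000
    cost = 14160 + 16000*300 = 4814160
step 6: join E via nl
    card(P join E) = 480000*40/(15) = 1280000
    cost = 4814160 + 480000*40 = 24014160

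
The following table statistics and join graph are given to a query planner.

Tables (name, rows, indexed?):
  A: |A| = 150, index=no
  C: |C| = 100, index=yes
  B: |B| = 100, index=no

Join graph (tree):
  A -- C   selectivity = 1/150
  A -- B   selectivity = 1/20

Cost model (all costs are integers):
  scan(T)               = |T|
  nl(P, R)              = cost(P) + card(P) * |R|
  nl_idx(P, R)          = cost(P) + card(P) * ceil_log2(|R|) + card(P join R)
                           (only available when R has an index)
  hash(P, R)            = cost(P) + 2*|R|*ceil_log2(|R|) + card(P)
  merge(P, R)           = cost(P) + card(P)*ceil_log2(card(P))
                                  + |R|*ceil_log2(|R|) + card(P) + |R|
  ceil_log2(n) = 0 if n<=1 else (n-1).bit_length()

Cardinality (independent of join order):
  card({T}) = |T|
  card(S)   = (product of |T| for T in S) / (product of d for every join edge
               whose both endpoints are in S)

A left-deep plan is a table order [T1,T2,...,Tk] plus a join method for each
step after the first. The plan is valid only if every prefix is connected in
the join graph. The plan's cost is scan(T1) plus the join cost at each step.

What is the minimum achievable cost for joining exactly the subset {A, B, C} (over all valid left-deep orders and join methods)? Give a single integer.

Selinger DP over subsets of {A,B,C}:
  {A}: scan cost=150, card=150
  {C}: scan cost=100, card=100
  {B}: scan cost=100, card=100
  {AC}: card=100; try (C,nl_idx)→1300, (C,hash)→1700, (A,merge)→2250, (C,merge)→2300, (A,hash)→2600, (A,nl)→15100 …(+1); best=1300 via (C,nl_idx)
  {AB}: card=750; try (B,hash)→1700, (A,merge)→2250, (B,merge)→2300, (A,hash)→2600, (A,nl)→15100, (B,nl)→15150; best=1700 via (B,hash)
  {ABC}: card=500; try (B,hash)→2800, (B,merge)→2900, (C,hash)→3850, (C,nl_idx)→7450, (C,merge)→10750, (B,nl)→11300 …(+1); best=2800 via (B,hash)

2800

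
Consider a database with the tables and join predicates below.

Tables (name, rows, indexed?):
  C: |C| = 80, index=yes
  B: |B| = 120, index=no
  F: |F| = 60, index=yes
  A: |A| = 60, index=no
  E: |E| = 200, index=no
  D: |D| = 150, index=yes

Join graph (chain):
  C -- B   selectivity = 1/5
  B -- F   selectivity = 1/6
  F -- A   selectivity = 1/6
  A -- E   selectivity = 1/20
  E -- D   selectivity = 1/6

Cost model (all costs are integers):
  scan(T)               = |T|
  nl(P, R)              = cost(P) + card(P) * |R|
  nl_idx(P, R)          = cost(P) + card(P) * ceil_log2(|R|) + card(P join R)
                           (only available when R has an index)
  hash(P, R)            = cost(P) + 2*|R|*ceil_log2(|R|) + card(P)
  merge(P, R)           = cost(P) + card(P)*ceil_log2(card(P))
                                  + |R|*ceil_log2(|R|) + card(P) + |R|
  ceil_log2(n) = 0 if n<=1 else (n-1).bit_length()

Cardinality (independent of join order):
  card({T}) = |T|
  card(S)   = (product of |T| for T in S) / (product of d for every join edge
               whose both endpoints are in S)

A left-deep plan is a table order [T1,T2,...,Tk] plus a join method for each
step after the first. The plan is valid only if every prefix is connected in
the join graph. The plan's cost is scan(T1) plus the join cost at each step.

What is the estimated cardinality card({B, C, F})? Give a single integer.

Tables in S: B(120), C(80), F(60)
Edges inside S: C-B(d=5), B-F(d=6)
numerator = 120 * 80 * 60 = 576000
denominator = 5 * 6 = 30
card(S) = 576000 / 30 = 19200

19200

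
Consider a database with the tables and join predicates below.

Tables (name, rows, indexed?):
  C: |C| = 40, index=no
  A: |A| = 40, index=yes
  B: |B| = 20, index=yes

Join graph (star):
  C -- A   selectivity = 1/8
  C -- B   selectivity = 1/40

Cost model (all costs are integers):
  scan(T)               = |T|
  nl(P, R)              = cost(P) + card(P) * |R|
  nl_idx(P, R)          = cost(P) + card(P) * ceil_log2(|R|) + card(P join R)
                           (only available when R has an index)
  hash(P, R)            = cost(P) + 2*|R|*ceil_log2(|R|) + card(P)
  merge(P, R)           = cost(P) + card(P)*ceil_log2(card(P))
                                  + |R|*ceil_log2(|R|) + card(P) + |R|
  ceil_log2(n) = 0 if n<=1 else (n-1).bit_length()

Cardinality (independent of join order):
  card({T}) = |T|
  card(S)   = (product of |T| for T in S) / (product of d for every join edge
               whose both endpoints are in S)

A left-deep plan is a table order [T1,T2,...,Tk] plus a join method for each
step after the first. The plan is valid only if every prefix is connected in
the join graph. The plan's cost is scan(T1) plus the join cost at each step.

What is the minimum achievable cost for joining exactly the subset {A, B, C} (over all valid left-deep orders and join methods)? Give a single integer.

480

Selinger DP over subsets of {A,B,C}:
  {C}: scan cost=40, card=40
  {A}: scan cost=40, card=40
  {B}: scan cost=20, card=20
  {AC}: card=200; try (A,nl_idx)→480, (C,hash)→560, (A,hash)→560, (C,merge)→600, (A,merge)→600, (C,nl)→1640 …(+1); best=480 via (A,nl_idx)
  {BC}: card=20; try (B,nl_idx)→260, (B,hash)→280, (C,merge)→420, (B,merge)→440, (C,hash)→520, (C,nl)→820 …(+1); best=260 via (B,nl_idx)
  {ABC}: card=100; try (A,nl_idx)→480, (A,merge)→660, (A,hash)→760, (B,hash)→880, (A,nl)→1060, (B,nl_idx)→1580 …(+2); best=480 via (A,nl_idx)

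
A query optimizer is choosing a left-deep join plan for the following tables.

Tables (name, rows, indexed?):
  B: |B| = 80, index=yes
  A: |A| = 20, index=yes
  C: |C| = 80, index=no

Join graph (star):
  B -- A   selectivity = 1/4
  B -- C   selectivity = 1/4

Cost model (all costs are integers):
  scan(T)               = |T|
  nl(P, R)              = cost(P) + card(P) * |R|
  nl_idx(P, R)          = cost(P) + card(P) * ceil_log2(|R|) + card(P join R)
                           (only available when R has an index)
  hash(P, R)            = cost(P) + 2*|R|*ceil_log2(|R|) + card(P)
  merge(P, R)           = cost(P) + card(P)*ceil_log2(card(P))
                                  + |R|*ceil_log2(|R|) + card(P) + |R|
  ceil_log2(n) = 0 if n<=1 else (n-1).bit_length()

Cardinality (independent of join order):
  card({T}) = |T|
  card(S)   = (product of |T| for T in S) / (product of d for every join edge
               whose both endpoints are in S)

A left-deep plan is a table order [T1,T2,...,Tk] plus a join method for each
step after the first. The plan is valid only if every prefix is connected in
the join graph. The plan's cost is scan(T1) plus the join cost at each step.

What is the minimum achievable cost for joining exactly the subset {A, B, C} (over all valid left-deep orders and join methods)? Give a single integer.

Selinger DP over subsets of {A,B,C}:
  {B}: scan cost=80, card=80
  {A}: scan cost=20, card=20
  {C}: scan cost=80, card=80
  {AB}: card=400; try (A,hash)→360, (B,nl_idx)→560, (B,merge)→780, (A,merge)→840, (A,nl_idx)→880, (B,hash)→1160 …(+2); best=360 via (A,hash)
  {BC}: card=1600; try (C,hash)→1280, (B,hash)→1280, (C,merge)→1360, (B,merge)→1360, (B,nl_idx)→2240, (C,nl)→6480 …(+1); best=1280 via (C,hash)
  {ABC}: card=8000; try (C,hash)→1880, (A,hash)→3080, (C,merge)→5000, (A,nl_idx)→17280, (A,merge)→20600, (C,nl)→32360 …(+1); best=1880 via (C,hash)

1880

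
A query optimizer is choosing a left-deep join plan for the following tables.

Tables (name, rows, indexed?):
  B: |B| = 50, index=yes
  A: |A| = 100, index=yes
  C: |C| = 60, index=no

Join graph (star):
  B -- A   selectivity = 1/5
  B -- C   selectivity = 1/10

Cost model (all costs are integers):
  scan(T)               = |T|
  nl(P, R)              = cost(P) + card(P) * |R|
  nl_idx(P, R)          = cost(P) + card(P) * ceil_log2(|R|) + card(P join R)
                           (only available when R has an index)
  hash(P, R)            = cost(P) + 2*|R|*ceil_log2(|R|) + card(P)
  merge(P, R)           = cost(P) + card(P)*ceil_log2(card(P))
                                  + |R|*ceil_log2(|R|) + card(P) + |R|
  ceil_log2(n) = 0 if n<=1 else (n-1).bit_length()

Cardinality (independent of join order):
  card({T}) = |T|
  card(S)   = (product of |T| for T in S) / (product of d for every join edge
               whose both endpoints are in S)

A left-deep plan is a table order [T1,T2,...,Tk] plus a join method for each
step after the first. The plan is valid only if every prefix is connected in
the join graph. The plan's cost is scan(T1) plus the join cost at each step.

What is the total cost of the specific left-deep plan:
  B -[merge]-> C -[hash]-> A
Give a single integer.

step 1: scan B: cost=50, card=50
step 2: join C via merge
    card(P join C) = 50*60/(10) = 300
    cost = 50 + 50*6 + 60*6 + 50 + 60 = 820
step 3: join A via hash
    card(P join A) = 300*100/(5) = 6000
    cost = 820 + 2*100*7 + 300 = 2520

2520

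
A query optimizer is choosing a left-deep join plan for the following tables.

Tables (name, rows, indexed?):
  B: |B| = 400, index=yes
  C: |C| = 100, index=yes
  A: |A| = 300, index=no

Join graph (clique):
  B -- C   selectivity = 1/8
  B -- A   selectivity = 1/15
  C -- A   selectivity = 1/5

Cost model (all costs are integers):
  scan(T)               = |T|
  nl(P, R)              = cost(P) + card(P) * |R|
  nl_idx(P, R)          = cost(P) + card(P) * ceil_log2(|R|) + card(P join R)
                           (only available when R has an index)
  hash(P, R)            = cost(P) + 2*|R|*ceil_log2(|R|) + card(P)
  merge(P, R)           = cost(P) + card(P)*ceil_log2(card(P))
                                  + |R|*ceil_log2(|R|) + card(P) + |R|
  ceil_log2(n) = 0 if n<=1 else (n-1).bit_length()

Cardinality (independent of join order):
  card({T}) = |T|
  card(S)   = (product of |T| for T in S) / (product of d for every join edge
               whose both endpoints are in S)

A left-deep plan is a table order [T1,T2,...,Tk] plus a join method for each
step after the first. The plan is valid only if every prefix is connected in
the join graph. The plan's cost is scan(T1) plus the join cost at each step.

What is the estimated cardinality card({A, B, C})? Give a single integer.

20000

Tables in S: A(300), B(400), C(100)
Edges inside S: B-C(d=8), B-A(d=15), C-A(d=5)
numerator = 300 * 400 * 100 = 12000000
denominator = 8 * 15 * 5 = 600
card(S) = 12000000 / 600 = 20000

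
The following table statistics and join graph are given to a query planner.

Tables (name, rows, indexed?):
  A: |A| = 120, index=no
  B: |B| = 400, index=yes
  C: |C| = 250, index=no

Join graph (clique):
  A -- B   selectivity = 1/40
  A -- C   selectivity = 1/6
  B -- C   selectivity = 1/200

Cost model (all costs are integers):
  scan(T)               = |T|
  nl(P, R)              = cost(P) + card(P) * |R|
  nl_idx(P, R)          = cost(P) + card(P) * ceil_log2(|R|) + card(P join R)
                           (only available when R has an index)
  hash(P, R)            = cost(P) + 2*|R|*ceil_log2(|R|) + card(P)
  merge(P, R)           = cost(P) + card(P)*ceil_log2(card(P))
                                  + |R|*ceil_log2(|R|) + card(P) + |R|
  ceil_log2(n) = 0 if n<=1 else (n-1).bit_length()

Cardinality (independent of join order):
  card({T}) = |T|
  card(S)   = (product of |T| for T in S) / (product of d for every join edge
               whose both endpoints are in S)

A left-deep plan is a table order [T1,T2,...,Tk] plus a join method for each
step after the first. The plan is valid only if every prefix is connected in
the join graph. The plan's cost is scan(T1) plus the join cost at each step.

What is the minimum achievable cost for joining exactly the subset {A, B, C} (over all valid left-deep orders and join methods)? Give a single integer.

Selinger DP over subsets of {A,B,C}:
  {A}: scan cost=120, card=120
  {B}: scan cost=400, card=400
  {C}: scan cost=250, card=250
  {AB}: card=1200; try (B,nl_idx)→2400, (A,hash)→2480, (B,merge)→5080, (A,merge)→5360, (B,hash)→7440, (B,nl)→48120 …(+1); best=2400 via (B,nl_idx)
  {AC}: card=5000; try (A,hash)→2180, (C,merge)→3330, (A,merge)→3460, (C,hash)→4240, (C,nl)→30120, (A,nl)→30250; best=2180 via (A,hash)
  {BC}: card=500; try (B,nl_idx)→3000, (C,hash)→4800, (B,merge)→6500, (C,merge)→6650, (B,hash)→7700, (B,nl)→100250 …(+1); best=3000 via (B,nl_idx)
  {ABC}: card=250; try (A,hash)→5180, (C,hash)→7600, (A,merge)→8960, (B,hash)→14380, (C,merge)→19050, (B,nl_idx)→47430 …(+4); best=5180 via (A,hash)

5180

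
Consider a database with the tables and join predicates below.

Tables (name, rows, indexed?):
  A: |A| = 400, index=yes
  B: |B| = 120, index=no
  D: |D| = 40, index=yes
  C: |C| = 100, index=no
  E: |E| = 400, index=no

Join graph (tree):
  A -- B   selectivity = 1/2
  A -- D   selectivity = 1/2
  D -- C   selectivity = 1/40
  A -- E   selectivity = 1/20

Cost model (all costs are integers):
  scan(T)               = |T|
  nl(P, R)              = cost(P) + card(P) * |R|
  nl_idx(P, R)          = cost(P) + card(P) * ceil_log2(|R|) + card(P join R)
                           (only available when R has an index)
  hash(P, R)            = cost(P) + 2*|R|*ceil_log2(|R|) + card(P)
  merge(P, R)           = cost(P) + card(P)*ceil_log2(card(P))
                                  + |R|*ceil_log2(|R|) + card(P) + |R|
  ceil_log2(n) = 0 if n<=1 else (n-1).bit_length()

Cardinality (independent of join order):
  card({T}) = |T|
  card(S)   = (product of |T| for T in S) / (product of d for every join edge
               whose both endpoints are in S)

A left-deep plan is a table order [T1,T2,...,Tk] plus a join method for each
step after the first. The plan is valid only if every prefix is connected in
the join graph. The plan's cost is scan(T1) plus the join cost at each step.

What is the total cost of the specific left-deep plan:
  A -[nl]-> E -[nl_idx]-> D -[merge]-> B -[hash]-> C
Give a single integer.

13010760

step 1: scan A: cost=400, card=400
step 2: join E via nl
    card(P join E) = 400*400/(20) = 8000
    cost = 400 + 400*400 = 160400
step 3: join D via nl_idx
    card(P join D) = 8000*40/(2) = 160000
    cost = 160400 + 8000*6 + 160000 = 368400
step 4: join B via merge
    card(P join B) = 160000*120/(2) = 9600000
    cost = 368400 + 160000*18 + 120*7 + 160000 + 120 = 3409360
step 5: join C via hash
    card(P join C) = 9600000*100/(40) = 24000000
    cost = 3409360 + 2*100*7 + 9600000 = 13010760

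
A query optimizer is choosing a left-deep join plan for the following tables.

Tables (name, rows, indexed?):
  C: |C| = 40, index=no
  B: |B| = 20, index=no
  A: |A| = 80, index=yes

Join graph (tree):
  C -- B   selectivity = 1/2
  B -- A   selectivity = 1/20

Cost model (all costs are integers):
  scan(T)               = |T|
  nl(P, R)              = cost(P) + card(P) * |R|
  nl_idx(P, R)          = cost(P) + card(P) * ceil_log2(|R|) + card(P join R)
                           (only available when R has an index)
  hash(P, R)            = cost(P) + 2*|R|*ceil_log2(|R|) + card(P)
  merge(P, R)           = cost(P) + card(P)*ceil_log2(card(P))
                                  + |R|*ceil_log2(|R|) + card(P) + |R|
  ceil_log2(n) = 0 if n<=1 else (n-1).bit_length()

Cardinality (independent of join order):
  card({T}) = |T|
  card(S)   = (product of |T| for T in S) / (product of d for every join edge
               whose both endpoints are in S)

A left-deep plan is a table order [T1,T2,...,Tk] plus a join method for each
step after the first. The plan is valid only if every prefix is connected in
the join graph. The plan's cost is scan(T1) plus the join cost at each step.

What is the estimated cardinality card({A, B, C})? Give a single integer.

1600

Tables in S: A(80), B(20), C(40)
Edges inside S: C-B(d=2), B-A(d=20)
numerator = 80 * 20 * 40 = 64000
denominator = 2 * 20 = 40
card(S) = 64000 / 40 = 1600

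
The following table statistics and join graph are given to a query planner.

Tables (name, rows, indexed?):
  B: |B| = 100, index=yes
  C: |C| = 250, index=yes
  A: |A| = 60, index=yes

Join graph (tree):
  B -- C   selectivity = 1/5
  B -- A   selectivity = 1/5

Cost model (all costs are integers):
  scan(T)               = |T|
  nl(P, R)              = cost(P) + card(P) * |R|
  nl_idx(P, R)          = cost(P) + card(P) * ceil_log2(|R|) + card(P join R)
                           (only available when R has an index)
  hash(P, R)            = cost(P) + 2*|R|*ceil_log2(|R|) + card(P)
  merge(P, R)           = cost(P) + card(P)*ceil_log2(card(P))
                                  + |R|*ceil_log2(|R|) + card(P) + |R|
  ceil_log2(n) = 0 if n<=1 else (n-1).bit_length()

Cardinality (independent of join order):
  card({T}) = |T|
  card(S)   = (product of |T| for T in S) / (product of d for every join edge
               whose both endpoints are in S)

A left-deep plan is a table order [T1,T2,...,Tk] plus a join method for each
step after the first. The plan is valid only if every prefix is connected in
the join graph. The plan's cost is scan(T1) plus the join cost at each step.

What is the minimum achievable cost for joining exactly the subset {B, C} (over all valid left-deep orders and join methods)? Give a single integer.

1900

Selinger DP over subsets of {B,C}:
  {B}: scan cost=100, card=100
  {C}: scan cost=250, card=250
  {BC}: card=5000; try (B,hash)→1900, (C,merge)→3150, (B,merge)→3300, (C,hash)→4200, (C,nl_idx)→5900, (B,nl_idx)→7000 …(+2); best=1900 via (B,hash)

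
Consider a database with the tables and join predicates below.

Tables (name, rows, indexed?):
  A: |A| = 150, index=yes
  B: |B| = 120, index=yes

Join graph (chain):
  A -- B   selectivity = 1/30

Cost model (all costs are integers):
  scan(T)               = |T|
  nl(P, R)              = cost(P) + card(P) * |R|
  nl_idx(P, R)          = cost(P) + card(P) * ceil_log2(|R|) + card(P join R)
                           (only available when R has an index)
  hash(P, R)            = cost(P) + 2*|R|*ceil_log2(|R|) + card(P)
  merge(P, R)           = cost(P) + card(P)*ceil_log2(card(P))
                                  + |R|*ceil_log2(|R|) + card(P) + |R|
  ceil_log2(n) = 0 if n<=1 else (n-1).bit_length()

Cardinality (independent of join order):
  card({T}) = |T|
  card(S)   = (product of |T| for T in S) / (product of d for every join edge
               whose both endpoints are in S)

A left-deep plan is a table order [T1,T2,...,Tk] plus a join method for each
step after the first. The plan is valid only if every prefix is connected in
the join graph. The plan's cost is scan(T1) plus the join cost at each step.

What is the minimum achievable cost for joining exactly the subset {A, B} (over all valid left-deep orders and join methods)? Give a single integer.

Selinger DP over subsets of {A,B}:
  {A}: scan cost=150, card=150
  {B}: scan cost=120, card=120
  {AB}: card=600; try (A,nl_idx)→1680, (B,nl_idx)→1800, (B,hash)→1980, (A,merge)→2430, (B,merge)→2460, (A,hash)→2640 …(+2); best=1680 via (A,nl_idx)

1680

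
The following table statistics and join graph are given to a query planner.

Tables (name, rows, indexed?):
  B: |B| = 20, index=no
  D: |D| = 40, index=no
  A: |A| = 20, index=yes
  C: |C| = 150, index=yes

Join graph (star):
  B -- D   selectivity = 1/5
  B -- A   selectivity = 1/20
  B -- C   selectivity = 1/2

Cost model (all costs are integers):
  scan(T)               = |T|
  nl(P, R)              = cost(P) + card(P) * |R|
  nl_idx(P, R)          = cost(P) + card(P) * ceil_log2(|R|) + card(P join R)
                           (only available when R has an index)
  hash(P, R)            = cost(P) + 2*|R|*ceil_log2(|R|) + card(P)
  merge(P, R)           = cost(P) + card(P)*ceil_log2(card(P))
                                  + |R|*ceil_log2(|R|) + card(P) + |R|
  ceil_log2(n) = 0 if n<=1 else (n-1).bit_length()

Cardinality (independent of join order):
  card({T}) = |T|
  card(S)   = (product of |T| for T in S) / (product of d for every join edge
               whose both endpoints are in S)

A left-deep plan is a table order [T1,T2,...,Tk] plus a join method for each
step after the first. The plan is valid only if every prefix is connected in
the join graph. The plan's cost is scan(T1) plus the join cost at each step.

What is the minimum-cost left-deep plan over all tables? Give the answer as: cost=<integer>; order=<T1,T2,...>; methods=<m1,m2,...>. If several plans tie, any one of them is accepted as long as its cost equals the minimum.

Selinger DP (subsets sized 1..n):
  {B}: scan cost=20, card=20
  {D}: scan cost=40, card=40
  {A}: scan cost=20, card=20
  {C}: scan cost=150, card=150
  {BD}: card=160; try (B,hash)→280, (D,merge)→420, (B,merge)→440, (D,hash)→520, (D,nl)→820, (B,nl)→840; best=280 via (B,hash)
  {AB}: card=20; try (A,nl_idx)→140, (B,hash)→240, (A,hash)→240, (B,merge)→260, (A,merge)→260, (B,nl)→420 …(+1); best=140 via (A,nl_idx)
  {BC}: card=1500; try (B,hash)→500, (C,merge)→1490, (B,merge)→1620, (C,nl_idx)→1680, (C,hash)→2440, (C,nl)→3020 …(+1); best=500 via (B,hash)
  {ABD}: card=160; try (D,merge)→540, (D,hash)→640, (A,hash)→640, (D,nl)→940, (A,nl_idx)→1240, (A,merge)→1840 …(+1); best=540 via (D,merge)
  {BCD}: card=12000; try (D,hash)→2480, (C,hash)→2840, (C,merge)→3070, (C,nl_idx)→13560, (D,merge)→18780, (C,nl)→24280 …(+1); best=2480 via (D,hash)
  {ABC}: card=1500; try (C,merge)→1610, (C,nl_idx)→1800, (A,hash)→2200, (C,hash)→2560, (C,nl)→3140, (A,nl_idx)→9500 …(+2); best=1610 via (C,merge)
  {ABCD}: card=12000; try (C,hash)→3100, (C,merge)→3330, (D,hash)→3590, (C,nl_idx)→13820, (A,hash)→14680, (D,merge)→19890 …(+5); best=3100 via (C,hash)

cost=3100; order=B,A,D,C; methods=nl_idx,merge,hash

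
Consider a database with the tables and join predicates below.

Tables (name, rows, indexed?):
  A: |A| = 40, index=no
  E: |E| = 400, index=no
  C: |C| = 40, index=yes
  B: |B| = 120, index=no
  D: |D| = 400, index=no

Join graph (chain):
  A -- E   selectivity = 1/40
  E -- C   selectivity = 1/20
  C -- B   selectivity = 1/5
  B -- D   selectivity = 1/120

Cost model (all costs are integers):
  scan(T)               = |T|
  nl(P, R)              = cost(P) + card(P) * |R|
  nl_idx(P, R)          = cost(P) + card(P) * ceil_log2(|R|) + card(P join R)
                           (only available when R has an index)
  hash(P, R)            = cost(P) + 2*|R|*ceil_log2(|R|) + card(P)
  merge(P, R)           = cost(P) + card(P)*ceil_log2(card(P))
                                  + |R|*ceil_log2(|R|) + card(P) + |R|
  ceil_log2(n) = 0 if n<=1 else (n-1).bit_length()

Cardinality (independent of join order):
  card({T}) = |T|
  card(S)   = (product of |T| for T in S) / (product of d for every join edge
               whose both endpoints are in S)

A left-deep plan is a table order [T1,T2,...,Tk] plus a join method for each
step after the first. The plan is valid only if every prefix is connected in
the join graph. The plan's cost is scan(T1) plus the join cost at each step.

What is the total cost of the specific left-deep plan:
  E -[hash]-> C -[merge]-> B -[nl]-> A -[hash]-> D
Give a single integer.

step 1: scan E: cost=400, card=400
step 2: join C via hash
    card(P join C) = 400*40/(20) = 800
    cost = 400 + 2*40*6 + 400 = 1280
step 3: join B via merge
    card(P join B) = 800*120/(5) = 19200
    cost = 1280 + 800*10 + 120*7 + 800 + 120 = 11040
step 4: join A via nl
    card(P join A) = 19200*40/(40) = 19200
    cost = 11040 + 19200*40 = 779040
step 5: join D via hash
    card(P join D) = 19200*400/(120) = 64000
    cost = 779040 + 2*400*9 + 19200 = 805440

805440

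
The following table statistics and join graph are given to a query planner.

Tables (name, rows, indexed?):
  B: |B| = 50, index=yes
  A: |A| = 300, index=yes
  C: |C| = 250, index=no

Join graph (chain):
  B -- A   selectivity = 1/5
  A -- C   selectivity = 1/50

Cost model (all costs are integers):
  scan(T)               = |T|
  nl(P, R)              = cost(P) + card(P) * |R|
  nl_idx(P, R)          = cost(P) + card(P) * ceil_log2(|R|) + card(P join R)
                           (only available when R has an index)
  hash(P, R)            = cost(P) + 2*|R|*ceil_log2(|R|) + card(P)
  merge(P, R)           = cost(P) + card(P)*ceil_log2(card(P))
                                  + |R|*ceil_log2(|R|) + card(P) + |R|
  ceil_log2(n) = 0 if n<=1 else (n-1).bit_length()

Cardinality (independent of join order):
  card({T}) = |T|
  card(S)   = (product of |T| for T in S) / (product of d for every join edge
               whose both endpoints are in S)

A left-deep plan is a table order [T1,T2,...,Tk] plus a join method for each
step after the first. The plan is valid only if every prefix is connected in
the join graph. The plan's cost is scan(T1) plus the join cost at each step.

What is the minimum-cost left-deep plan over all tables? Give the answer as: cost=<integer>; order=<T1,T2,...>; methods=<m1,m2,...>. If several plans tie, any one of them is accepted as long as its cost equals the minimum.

cost=6100; order=C,A,B; methods=nl_idx,hash

Selinger DP (subsets sized 1..n):
  {B}: scan cost=50, card=50
  {A}: scan cost=300, card=300
  {C}: scan cost=250, card=250
  {AB}: card=3000; try (B,hash)→1200, (A,merge)→3400, (A,nl_idx)→3500, (B,merge)→3650, (B,nl_idx)→5100, (A,hash)→5500 …(+2); best=1200 via (B,hash)
  {AC}: card=1500; try (A,nl_idx)→4000, (C,hash)→4600, (A,merge)→5500, (C,merge)→5550, (A,hash)→5900, (A,nl)→75250 …(+1); best=4000 via (A,nl_idx)
  {ABC}: card=15000; try (B,hash)→6100, (C,hash)→8200, (B,merge)→22350, (B,nl_idx)→28000, (C,merge)→42450, (B,nl)→79000 …(+1); best=6100 via (B,hash)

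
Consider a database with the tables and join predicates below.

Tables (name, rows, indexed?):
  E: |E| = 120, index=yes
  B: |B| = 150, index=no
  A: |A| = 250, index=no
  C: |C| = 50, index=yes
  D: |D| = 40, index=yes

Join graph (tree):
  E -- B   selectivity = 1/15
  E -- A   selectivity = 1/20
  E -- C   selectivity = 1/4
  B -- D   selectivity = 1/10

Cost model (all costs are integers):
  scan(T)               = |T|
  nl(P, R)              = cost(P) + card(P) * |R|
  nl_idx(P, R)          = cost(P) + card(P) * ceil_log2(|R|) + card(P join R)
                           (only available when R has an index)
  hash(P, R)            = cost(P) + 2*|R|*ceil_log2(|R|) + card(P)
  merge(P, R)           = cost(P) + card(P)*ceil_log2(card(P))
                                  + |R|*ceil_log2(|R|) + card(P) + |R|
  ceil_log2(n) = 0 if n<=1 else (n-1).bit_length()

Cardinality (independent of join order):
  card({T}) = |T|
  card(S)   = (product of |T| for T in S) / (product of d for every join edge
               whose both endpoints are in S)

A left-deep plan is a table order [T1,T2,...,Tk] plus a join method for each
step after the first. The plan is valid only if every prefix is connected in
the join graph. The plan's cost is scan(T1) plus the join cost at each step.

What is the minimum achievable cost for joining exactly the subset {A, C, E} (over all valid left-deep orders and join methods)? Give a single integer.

Selinger DP over subsets of {A,C,E}:
  {E}: scan cost=120, card=120
  {A}: scan cost=250, card=250
  {C}: scan cost=50, card=50
  {AE}: card=1500; try (E,hash)→2180, (A,merge)→3330, (E,merge)→3460, (E,nl_idx)→3500, (A,hash)→4240, (A,nl)→30120 …(+1); best=2180 via (E,hash)
  {CE}: card=1500; try (C,hash)→840, (E,merge)→1360, (C,merge)→1430, (E,hash)→1780, (E,nl_idx)→1900, (C,nl_idx)→2340 …(+2); best=840 via (C,hash)
  {ACE}: card=18750; try (C,hash)→4280, (A,hash)→6340, (C,merge)→20530, (A,merge)→21090, (C,nl_idx)→29930, (C,nl)→77180 …(+1); best=4280 via (C,hash)

4280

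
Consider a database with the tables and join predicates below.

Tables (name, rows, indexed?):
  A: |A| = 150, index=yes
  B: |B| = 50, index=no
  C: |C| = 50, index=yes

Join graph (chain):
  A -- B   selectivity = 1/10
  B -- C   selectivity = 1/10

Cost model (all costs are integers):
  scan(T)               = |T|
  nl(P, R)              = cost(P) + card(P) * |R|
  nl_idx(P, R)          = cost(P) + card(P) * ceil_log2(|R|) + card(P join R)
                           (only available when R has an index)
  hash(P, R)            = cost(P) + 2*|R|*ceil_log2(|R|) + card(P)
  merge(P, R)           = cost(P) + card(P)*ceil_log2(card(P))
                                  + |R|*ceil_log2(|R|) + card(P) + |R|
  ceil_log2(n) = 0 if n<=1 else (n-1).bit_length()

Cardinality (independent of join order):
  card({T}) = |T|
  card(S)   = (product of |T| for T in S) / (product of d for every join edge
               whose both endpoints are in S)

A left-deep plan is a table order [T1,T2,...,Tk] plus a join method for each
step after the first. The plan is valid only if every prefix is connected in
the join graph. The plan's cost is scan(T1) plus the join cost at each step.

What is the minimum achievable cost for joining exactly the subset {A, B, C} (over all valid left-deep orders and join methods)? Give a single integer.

Selinger DP over subsets of {A,B,C}:
  {A}: scan cost=150, card=150
  {B}: scan cost=50, card=50
  {C}: scan cost=50, card=50
  {AB}: card=750; try (B,hash)→900, (A,nl_idx)→1200, (A,merge)→1750, (B,merge)→1850, (A,hash)→2500, (A,nl)→7550 …(+1); best=900 via (B,hash)
  {BC}: card=250; try (C,nl_idx)→600, (C,hash)→700, (B,hash)→700, (C,merge)→750, (B,merge)→750, (C,nl)→2550 …(+1); best=600 via (C,nl_idx)
  {ABC}: card=3750; try (C,hash)→2250, (A,hash)→3250, (A,merge)→4200, (A,nl_idx)→6350, (C,nl_idx)→9150, (C,merge)→9500 …(+2); best=2250 via (C,hash)

2250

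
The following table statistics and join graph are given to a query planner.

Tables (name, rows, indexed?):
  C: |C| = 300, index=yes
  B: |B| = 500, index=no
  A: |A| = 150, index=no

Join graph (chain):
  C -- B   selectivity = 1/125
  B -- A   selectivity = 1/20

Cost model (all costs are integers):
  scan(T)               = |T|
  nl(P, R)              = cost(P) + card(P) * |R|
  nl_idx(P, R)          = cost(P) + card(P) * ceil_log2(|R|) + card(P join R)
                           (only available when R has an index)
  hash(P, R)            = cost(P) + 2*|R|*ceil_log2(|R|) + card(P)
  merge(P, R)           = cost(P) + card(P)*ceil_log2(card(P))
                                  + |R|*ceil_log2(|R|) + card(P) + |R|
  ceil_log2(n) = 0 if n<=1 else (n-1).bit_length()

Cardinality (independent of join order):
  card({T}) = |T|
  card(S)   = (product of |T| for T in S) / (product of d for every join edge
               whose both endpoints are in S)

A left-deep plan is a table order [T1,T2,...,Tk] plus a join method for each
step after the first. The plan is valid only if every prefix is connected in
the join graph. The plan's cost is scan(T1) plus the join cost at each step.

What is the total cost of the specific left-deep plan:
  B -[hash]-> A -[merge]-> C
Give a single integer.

55150

step 1: scan B: cost=500, card=500
step 2: join A via hash
    card(P join A) = 500*150/(20) = 3750
    cost = 500 + 2*150*8 + 500 = 3400
step 3: join C via merge
    card(P join C) = 3750*300/(125) = 9000
    cost = 3400 + 3750*12 + 300*9 + 3750 + 300 = 55150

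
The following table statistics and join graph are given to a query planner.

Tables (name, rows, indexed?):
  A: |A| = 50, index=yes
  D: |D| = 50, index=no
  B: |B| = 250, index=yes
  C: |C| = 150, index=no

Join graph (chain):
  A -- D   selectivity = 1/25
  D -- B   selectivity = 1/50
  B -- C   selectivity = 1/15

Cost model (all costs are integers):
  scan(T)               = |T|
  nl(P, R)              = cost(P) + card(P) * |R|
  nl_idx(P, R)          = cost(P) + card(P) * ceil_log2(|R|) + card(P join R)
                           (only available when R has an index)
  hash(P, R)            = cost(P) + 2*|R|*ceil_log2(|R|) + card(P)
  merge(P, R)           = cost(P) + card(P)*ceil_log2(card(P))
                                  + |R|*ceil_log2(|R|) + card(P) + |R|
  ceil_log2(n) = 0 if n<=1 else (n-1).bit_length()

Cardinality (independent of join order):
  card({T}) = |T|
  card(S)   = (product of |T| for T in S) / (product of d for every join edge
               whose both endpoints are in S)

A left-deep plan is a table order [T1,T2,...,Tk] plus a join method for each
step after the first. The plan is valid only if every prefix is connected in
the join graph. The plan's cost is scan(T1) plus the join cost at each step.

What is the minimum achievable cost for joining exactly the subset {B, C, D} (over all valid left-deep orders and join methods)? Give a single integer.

3350

Selinger DP over subsets of {B,C,D}:
  {D}: scan cost=50, card=50
  {B}: scan cost=250, card=250
  {C}: scan cost=150, card=150
  {BD}: card=250; try (B,nl_idx)→700, (D,hash)→1100, (B,merge)→2650, (D,merge)→2850, (B,hash)→4100, (B,nl)→12550 …(+1); best=700 via (B,nl_idx)
  {BC}: card=2500; try (C,hash)→2900, (B,merge)→3750, (C,merge)→3850, (B,nl_idx)→3850, (B,hash)→4300, (B,nl)→37650 …(+1); best=2900 via (C,hash)
  {BCD}: card=2500; try (C,hash)→3350, (C,merge)→4300, (D,hash)→6000, (D,merge)→35750, (C,nl)→38200, (D,nl)→127900; best=3350 via (C,hash)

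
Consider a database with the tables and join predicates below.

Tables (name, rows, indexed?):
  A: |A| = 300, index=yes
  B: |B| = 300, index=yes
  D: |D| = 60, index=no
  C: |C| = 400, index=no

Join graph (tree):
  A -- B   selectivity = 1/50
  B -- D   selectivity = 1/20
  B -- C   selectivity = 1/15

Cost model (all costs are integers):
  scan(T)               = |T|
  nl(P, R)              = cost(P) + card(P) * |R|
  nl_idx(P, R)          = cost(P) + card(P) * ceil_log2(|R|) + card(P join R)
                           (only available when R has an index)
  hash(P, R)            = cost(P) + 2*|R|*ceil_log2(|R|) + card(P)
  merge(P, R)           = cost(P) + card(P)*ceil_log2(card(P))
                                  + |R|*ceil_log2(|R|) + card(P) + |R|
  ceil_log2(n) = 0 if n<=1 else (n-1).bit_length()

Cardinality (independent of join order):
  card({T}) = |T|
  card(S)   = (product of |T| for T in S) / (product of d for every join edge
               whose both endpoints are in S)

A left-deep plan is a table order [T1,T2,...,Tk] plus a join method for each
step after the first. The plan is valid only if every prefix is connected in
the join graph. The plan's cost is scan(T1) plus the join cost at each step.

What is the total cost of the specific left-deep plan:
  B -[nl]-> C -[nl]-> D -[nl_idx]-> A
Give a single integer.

960300

step 1: scan B: cost=300, card=300
step 2: join C via nl
    card(P join C) = 300*400/(15) = 8000
    cost = 300 + 300*400 = 120300
step 3: join D via nl
    card(P join D) = 8000*60/(20) = 24000
    cost = 120300 + 8000*60 = 600300
step 4: join A via nl_idx
    card(P join A) = 24000*300/(50) = 144000
    cost = 600300 + 24000*9 + 144000 = 960300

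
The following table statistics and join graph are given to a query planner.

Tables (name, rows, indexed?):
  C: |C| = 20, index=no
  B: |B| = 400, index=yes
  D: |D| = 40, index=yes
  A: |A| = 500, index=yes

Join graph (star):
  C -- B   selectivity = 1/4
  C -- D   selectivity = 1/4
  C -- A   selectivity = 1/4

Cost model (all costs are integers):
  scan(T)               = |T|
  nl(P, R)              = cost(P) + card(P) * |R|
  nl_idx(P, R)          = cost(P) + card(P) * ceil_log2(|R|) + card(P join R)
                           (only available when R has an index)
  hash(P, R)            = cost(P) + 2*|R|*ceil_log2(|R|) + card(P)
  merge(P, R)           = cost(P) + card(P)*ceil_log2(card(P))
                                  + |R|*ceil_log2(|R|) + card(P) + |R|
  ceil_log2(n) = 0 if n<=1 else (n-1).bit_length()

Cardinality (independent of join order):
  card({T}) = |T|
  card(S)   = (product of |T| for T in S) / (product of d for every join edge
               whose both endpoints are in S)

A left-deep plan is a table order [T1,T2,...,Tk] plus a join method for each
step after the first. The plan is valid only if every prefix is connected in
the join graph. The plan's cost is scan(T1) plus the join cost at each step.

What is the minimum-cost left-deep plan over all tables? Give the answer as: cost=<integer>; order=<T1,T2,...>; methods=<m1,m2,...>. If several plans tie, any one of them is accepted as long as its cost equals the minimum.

Selinger DP (subsets sized 1..n):
  {C}: scan cost=20, card=20
  {B}: scan cost=400, card=400
  {D}: scan cost=40, card=40
  {A}: scan cost=500, card=500
  {BC}: card=2000; try (C,hash)→1000, (B,nl_idx)→2200, (B,merge)→4140, (C,merge)→4520, (B,hash)→7240, (B,nl)→8020 …(+1); best=1000 via (C,hash)
  {CD}: card=200; try (C,hash)→280, (D,nl_idx)→340, (D,merge)→420, (C,merge)→440, (D,hash)→520, (D,nl)→820 …(+1); best=280 via (C,hash)
  {AC}: card=2500; try (C,hash)→1200, (A,nl_idx)→2700, (A,merge)→5140, (C,merge)→5620, (A,hash)→9040, (A,nl)→10020 …(+1); best=1200 via (C,hash)
  {BCD}: card=20000; try (D,hash)→3480, (B,merge)→6080, (B,hash)→7680, (B,nl_idx)→22080, (D,merge)→25280, (D,nl_idx)→33000 …(+2); best=3480 via (D,hash)
  {ABC}: card=250000; try (B,hash)→10900, (A,hash)→12000, (A,merge)→30000, (B,merge)→37700, (A,nl_idx)→269000, (B,nl_idx)→273700 …(+2); best=10900 via (B,hash)
  {ACD}: card=25000; try (D,hash)→4180, (A,merge)→7080, (A,hash)→9480, (A,nl_idx)→27080, (D,merge)→33980, (D,nl_idx)→41200 …(+2); best=4180 via (D,hash)
  {ABCD}: card=2500000; try (A,hash)→32480, (B,hash)→36380, (D,hash)→261380, (A,merge)→328480, (B,merge)→408180, (A,nl_idx)→2683480 …(+6); best=32480 via (A,hash)

cost=32480; order=B,C,D,A; methods=hash,hash,hash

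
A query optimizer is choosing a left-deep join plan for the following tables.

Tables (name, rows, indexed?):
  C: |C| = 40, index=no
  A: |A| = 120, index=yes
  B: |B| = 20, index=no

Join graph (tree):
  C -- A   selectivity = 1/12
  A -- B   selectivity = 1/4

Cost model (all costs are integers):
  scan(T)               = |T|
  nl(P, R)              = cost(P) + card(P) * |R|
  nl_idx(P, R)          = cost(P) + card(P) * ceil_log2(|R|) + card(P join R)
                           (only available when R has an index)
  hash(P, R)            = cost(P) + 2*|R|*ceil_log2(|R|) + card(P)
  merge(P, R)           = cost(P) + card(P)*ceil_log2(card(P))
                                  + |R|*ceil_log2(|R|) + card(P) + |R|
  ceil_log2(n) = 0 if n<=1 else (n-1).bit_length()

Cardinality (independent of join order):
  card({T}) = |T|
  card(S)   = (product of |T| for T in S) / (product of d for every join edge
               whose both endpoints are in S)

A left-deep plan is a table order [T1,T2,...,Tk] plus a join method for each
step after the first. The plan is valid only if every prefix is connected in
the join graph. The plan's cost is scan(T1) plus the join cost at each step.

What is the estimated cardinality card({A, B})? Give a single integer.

600

Tables in S: A(120), B(20)
Edges inside S: A-B(d=4)
numerator = 120 * 20 = 2400
denominator = 4 = 4
card(S) = 2400 / 4 = 600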